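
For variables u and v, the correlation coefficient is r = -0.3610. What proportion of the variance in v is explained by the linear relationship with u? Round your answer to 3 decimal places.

0.130

r² = (-0.3610)² = 0.130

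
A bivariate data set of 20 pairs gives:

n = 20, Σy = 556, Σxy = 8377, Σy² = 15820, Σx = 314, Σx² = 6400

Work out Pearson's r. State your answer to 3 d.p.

-0.482

r = (nΣxy − ΣxΣy) / √[(nΣx² − (Σx)²)(nΣy² − (Σy)²)]
Numerator: 20×8377 − 314×556 = -7044
Denominator: √[(128000 − 98596)(316400 − 309136)] = √[29404 × 7264] = 14614.7411
r = -7044 / 14614.7411 ≈ -0.482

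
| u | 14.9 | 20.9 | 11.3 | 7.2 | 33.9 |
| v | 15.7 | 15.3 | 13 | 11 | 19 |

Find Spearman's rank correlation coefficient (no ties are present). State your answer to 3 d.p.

0.900

Rank u: 3, 4, 2, 1, 5
Rank v: 4, 3, 2, 1, 5
d = rank(u) − rank(v): -1, 1, 0, 0, 0; Σd² = 2
ρ = 1 − 6Σd² / [n(n²−1)] = 1 − 6×2 / (5×24) = 1 − 12/120 ≈ 0.900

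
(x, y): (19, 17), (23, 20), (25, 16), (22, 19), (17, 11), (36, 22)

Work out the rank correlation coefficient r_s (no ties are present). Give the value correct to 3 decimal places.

Rank x: 2, 4, 5, 3, 1, 6
Rank y: 3, 5, 2, 4, 1, 6
d = rank(x) − rank(y): -1, -1, 3, -1, 0, 0; Σd² = 12
ρ = 1 − 6Σd² / [n(n²−1)] = 1 − 6×12 / (6×35) = 1 − 72/210 ≈ 0.657

0.657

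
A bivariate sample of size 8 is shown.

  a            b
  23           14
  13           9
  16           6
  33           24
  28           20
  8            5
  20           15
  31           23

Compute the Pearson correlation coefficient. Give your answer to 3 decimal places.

n = 8, Σa = 172, Σb = 116, Σa² = 4252, Σb² = 2068, Σab = 2940
nΣab − ΣaΣb = 23520 − 19952 = 3568
nΣa² − (Σa)² = 34016 − 29584 = 4432; nΣb² − (Σb)² = 16544 − 13456 = 3088
r = 3568 / √(4432 × 3088) = 3568 / 3699.4616 ≈ 0.964

0.964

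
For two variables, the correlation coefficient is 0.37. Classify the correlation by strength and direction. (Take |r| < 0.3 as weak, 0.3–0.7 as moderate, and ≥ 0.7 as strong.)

r = 0.37 > 0 so the relationship is positive.
|r| = 0.37, which falls in the moderate range.

moderate positive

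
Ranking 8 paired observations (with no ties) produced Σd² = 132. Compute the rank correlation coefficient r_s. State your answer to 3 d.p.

ρ = 1 − 6Σd² / [n(n²−1)] = 1 − 6×132 / (8×63)
  = 1 − 792/504 = 1 − 1.5714 ≈ -0.571

-0.571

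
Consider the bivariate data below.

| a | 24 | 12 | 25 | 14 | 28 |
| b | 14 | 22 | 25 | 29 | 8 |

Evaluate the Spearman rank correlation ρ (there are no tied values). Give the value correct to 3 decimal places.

Rank a: 3, 1, 4, 2, 5
Rank b: 2, 3, 4, 5, 1
d = rank(a) − rank(b): 1, -2, 0, -3, 4; Σd² = 30
ρ = 1 − 6Σd² / [n(n²−1)] = 1 − 6×30 / (5×24) = 1 − 180/120 ≈ -0.500

-0.500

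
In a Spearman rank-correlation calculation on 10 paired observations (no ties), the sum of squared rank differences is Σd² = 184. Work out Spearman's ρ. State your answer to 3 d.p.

ρ = 1 − 6Σd² / [n(n²−1)] = 1 − 6×184 / (10×99)
  = 1 − 1104/990 = 1 − 1.1152 ≈ -0.115

-0.115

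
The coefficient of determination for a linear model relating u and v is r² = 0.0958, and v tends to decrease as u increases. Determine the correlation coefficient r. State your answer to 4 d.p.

-0.3095

|r| = √0.0958 = 0.3095
The association is negative, so r = −0.3095.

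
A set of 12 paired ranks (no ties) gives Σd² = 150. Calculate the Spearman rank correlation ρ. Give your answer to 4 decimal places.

ρ = 1 − 6Σd² / [n(n²−1)] = 1 − 6×150 / (12×143)
  = 1 − 900/1716 = 1 − 0.52448 ≈ 0.4755

0.4755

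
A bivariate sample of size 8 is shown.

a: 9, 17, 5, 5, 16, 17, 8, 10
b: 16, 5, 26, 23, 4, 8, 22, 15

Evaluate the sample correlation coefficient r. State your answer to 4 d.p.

-0.9680

n = 8, Σa = 87, Σb = 119, Σa² = 1129, Σb² = 2275, Σab = 1000
nΣab − ΣaΣb = 8000 − 10353 = -2353
nΣa² − (Σa)² = 9032 − 7569 = 1463; nΣb² − (Σb)² = 18200 − 14161 = 4039
r = -2353 / √(1463 × 4039) = -2353 / 2430.8552 ≈ -0.9680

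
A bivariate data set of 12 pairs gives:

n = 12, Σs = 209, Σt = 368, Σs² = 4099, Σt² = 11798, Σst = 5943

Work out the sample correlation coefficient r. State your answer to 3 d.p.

r = (nΣst − ΣsΣt) / √[(nΣs² − (Σs)²)(nΣt² − (Σt)²)]
Numerator: 12×5943 − 209×368 = -5596
Denominator: √[(49188 − 43681)(141576 − 135424)] = √[5507 × 6152] = 5820.5725
r = -5596 / 5820.5725 ≈ -0.961

-0.961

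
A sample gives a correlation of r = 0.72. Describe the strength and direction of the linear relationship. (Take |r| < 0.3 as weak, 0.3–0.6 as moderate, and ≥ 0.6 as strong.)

r = 0.72 > 0 so the relationship is positive.
|r| = 0.72, which falls in the strong range.

strong positive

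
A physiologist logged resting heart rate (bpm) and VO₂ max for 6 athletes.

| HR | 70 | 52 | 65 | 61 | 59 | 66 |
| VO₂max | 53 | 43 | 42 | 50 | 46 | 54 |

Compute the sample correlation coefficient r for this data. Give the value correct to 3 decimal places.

n = 6, Σx = 373, Σy = 288, Σx² = 23387, Σy² = 13954, Σxy = 18004
nΣxy − ΣxΣy = 108024 − 107424 = 600
nΣx² − (Σx)² = 140322 − 139129 = 1193; nΣy² − (Σy)² = 83724 − 82944 = 780
r = 600 / √(1193 × 780) = 600 / 964.6450 ≈ 0.622

0.622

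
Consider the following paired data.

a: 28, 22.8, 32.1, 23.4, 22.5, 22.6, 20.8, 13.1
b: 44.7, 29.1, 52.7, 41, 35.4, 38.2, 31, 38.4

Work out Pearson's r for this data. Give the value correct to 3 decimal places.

0.626

n = 8, Σa = 185.3, Σb = 310.5, Σa² = 4503.07, Σb² = 12451.15, Σab = 7373.81
nΣab − ΣaΣb = 58990.48 − 57535.65 = 1454.83
nΣa² − (Σa)² = 36024.56 − 34336.09 = 1688.47; nΣb² − (Σb)² = 99609.2 − 96410.25 = 3198.95
r = 1454.83 / √(1688.47 × 3198.95) = 1454.83 / 2324.0764 ≈ 0.626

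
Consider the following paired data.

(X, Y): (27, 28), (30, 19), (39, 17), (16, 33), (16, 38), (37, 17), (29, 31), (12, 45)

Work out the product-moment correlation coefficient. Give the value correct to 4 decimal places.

n = 8, ΣX = 206, ΣY = 228, ΣX² = 6016, ΣY² = 7242, ΣXY = 5193
nΣXY − ΣXΣY = 41544 − 46968 = -5424
nΣX² − (ΣX)² = 48128 − 42436 = 5692; nΣY² − (ΣY)² = 57936 − 51984 = 5952
r = -5424 / √(5692 × 5952) = -5424 / 5820.5484 ≈ -0.9319

-0.9319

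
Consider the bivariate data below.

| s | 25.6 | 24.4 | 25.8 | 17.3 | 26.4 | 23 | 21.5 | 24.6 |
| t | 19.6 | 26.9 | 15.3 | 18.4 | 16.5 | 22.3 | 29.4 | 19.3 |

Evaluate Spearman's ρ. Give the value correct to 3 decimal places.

Rank s: 6, 4, 7, 1, 8, 3, 2, 5
Rank t: 5, 7, 1, 3, 2, 6, 8, 4
d = rank(s) − rank(t): 1, -3, 6, -2, 6, -3, -6, 1; Σd² = 132
ρ = 1 − 6Σd² / [n(n²−1)] = 1 − 6×132 / (8×63) = 1 − 792/504 ≈ -0.571

-0.571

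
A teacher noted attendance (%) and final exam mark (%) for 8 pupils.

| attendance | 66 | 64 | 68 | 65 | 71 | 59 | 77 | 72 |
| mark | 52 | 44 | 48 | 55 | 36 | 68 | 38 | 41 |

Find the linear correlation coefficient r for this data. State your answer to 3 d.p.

n = 8, Σx = 542, Σy = 382, Σx² = 36936, Σy² = 19014, Σxy = 25533
nΣxy − ΣxΣy = 204264 − 207044 = -2780
nΣx² − (Σx)² = 295488 − 293764 = 1724; nΣy² − (Σy)² = 152112 − 145924 = 6188
r = -2780 / √(1724 × 6188) = -2780 / 3266.2076 ≈ -0.851

-0.851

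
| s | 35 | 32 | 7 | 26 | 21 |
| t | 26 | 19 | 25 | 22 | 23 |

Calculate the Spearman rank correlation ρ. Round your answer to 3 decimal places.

Rank s: 5, 4, 1, 3, 2
Rank t: 5, 1, 4, 2, 3
d = rank(s) − rank(t): 0, 3, -3, 1, -1; Σd² = 20
ρ = 1 − 6Σd² / [n(n²−1)] = 1 − 6×20 / (5×24) = 1 − 120/120 ≈ 0.000

0.000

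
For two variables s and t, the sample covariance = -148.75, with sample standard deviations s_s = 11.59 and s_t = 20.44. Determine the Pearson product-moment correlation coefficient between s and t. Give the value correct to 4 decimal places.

r = Cov(s,t) / (s_s · s_t) = -148.75 / (11.59 × 20.44)
  = -148.75 / 236.8996 ≈ -0.6279

-0.6279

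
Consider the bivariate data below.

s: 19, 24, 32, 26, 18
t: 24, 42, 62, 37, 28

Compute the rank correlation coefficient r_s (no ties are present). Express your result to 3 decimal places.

Rank s: 2, 3, 5, 4, 1
Rank t: 1, 4, 5, 3, 2
d = rank(s) − rank(t): 1, -1, 0, 1, -1; Σd² = 4
ρ = 1 − 6Σd² / [n(n²−1)] = 1 − 6×4 / (5×24) = 1 − 24/120 ≈ 0.800

0.800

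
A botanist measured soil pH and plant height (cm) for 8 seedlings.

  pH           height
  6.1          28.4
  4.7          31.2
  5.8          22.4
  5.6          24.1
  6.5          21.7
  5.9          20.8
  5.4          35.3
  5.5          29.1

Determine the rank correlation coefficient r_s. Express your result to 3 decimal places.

-0.786

Rank pH: 7, 1, 5, 4, 8, 6, 2, 3
Rank height: 5, 7, 3, 4, 2, 1, 8, 6
d = rank(pH) − rank(height): 2, -6, 2, 0, 6, 5, -6, -3; Σd² = 150
ρ = 1 − 6Σd² / [n(n²−1)] = 1 − 6×150 / (8×63) = 1 − 900/504 ≈ -0.786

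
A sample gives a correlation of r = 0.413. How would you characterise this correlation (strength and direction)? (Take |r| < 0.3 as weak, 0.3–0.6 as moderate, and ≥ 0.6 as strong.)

moderate positive

r = 0.413 > 0 so the relationship is positive.
|r| = 0.413, which falls in the moderate range.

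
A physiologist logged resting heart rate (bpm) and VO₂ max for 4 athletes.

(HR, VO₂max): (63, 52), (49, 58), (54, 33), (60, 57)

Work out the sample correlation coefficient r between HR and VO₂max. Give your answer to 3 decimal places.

n = 4, Σx = 226, Σy = 200, Σx² = 12886, Σy² = 10406, Σxy = 11320
nΣxy − ΣxΣy = 45280 − 45200 = 80
nΣx² − (Σx)² = 51544 − 51076 = 468; nΣy² − (Σy)² = 41624 − 40000 = 1624
r = 80 / √(468 × 1624) = 80 / 871.7981 ≈ 0.092

0.092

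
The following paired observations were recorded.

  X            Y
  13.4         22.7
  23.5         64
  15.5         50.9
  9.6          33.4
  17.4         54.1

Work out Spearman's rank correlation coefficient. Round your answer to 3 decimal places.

Rank X: 2, 5, 3, 1, 4
Rank Y: 1, 5, 3, 2, 4
d = rank(X) − rank(Y): 1, 0, 0, -1, 0; Σd² = 2
ρ = 1 − 6Σd² / [n(n²−1)] = 1 − 6×2 / (5×24) = 1 − 12/120 ≈ 0.900

0.900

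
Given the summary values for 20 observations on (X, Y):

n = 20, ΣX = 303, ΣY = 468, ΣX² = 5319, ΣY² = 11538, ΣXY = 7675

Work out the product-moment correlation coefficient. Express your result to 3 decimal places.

r = (nΣXY − ΣXΣY) / √[(nΣX² − (ΣX)²)(nΣY² − (ΣY)²)]
Numerator: 20×7675 − 303×468 = 11696
Denominator: √[(106380 − 91809)(230760 − 219024)] = √[14571 × 11736] = 13076.8978
r = 11696 / 13076.8978 ≈ 0.894

0.894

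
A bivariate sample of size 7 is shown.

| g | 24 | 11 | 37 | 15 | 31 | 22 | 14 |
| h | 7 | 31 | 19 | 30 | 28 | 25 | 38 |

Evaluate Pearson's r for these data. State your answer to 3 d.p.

n = 7, Σg = 154, Σh = 178, Σg² = 3932, Σh² = 5124, Σgh = 3612
nΣgh − ΣgΣh = 25284 − 27412 = -2128
nΣg² − (Σg)² = 27524 − 23716 = 3808; nΣh² − (Σh)² = 35868 − 31684 = 4184
r = -2128 / √(3808 × 4184) = -2128 / 3991.5751 ≈ -0.533

-0.533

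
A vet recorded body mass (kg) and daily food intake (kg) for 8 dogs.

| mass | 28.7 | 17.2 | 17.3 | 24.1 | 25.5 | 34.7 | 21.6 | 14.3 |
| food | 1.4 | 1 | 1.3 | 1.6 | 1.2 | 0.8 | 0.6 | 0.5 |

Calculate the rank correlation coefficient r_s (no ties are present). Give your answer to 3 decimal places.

0.381

Rank mass: 7, 2, 3, 5, 6, 8, 4, 1
Rank food: 7, 4, 6, 8, 5, 3, 2, 1
d = rank(mass) − rank(food): 0, -2, -3, -3, 1, 5, 2, 0; Σd² = 52
ρ = 1 − 6Σd² / [n(n²−1)] = 1 − 6×52 / (8×63) = 1 − 312/504 ≈ 0.381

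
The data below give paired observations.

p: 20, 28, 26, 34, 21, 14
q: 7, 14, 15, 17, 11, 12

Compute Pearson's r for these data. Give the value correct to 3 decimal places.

n = 6, Σp = 143, Σq = 76, Σp² = 3653, Σq² = 1024, Σpq = 1899
nΣpq − ΣpΣq = 11394 − 10868 = 526
nΣp² − (Σp)² = 21918 − 20449 = 1469; nΣq² − (Σq)² = 6144 − 5776 = 368
r = 526 / √(1469 × 368) = 526 / 735.2496 ≈ 0.715

0.715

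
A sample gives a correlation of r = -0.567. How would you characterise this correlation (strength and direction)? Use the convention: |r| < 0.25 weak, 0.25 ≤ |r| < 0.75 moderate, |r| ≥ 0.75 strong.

r = -0.567 < 0 so the relationship is negative.
|r| = 0.567, which falls in the moderate range.

moderate negative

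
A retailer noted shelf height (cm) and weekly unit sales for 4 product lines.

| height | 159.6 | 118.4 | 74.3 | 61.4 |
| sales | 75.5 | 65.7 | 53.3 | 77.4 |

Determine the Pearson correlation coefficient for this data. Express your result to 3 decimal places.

n = 4, Σx = 413.7, Σy = 271.9, Σx² = 48781.17, Σy² = 18848.39, Σxy = 28541.23
nΣxy − ΣxΣy = 114164.92 − 112485.03 = 1679.89
nΣx² − (Σx)² = 195124.68 − 171147.69 = 23976.99; nΣy² − (Σy)² = 75393.56 − 73929.61 = 1463.95
r = 1679.89 / √(23976.99 × 1463.95) = 1679.89 / 5924.6194 ≈ 0.284

0.284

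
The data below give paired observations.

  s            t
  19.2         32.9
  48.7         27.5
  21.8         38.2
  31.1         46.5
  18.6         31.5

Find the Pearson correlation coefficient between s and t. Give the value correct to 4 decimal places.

-0.2365

n = 5, Σs = 139.4, Σt = 176.6, Σs² = 4528.74, Σt² = 6452.4, Σst = 4835.74
nΣst − ΣsΣt = 24178.7 − 24618.04 = -439.34
nΣs² − (Σs)² = 22643.7 − 19432.36 = 3211.34; nΣt² − (Σt)² = 32262 − 31187.56 = 1074.44
r = -439.34 / √(3211.34 × 1074.44) = -439.34 / 1857.5231 ≈ -0.2365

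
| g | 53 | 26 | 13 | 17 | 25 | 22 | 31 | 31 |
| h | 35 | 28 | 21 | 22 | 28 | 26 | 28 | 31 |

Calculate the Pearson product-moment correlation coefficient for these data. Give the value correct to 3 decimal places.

n = 8, Σg = 218, Σh = 219, Σg² = 6974, Σh² = 6139, Σgh = 6331
nΣgh − ΣgΣh = 50648 − 47742 = 2906
nΣg² − (Σg)² = 55792 − 47524 = 8268; nΣh² − (Σh)² = 49112 − 47961 = 1151
r = 2906 / √(8268 × 1151) = 2906 / 3084.8773 ≈ 0.942

0.942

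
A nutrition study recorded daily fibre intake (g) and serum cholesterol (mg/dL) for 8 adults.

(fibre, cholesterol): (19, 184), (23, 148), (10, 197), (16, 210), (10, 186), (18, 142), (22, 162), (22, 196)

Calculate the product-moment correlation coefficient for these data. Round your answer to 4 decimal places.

n = 8, Σx = 140, Σy = 1425, Σx² = 2638, Σy² = 258089, Σxy = 24522
nΣxy − ΣxΣy = 196176 − 199500 = -3324
nΣx² − (Σx)² = 21104 − 19600 = 1504; nΣy² − (Σy)² = 2064712 − 2030625 = 34087
r = -3324 / √(1504 × 34087) = -3324 / 7160.0872 ≈ -0.4642

-0.4642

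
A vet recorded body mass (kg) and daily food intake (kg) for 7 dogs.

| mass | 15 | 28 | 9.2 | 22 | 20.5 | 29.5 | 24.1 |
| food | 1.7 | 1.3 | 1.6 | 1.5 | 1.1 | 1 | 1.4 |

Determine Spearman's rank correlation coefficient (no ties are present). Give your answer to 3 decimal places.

Rank mass: 2, 6, 1, 4, 3, 7, 5
Rank food: 7, 3, 6, 5, 2, 1, 4
d = rank(mass) − rank(food): -5, 3, -5, -1, 1, 6, 1; Σd² = 98
ρ = 1 − 6Σd² / [n(n²−1)] = 1 − 6×98 / (7×48) = 1 − 588/336 ≈ -0.750

-0.750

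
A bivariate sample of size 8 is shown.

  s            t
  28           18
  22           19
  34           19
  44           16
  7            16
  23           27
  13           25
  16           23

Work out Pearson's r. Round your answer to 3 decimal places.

-0.325

n = 8, Σs = 187, Σt = 163, Σs² = 5363, Σt² = 3441, Σst = 3698
nΣst − ΣsΣt = 29584 − 30481 = -897
nΣs² − (Σs)² = 42904 − 34969 = 7935; nΣt² − (Σt)² = 27528 − 26569 = 959
r = -897 / √(7935 × 959) = -897 / 2758.5621 ≈ -0.325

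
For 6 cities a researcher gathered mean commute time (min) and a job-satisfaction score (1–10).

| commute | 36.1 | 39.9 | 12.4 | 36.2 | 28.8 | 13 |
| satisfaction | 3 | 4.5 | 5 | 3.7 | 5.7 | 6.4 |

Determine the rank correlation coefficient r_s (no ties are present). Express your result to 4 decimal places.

-0.6000

Rank commute: 4, 6, 1, 5, 3, 2
Rank satisfaction: 1, 3, 4, 2, 5, 6
d = rank(commute) − rank(satisfaction): 3, 3, -3, 3, -2, -4; Σd² = 56
ρ = 1 − 6Σd² / [n(n²−1)] = 1 − 6×56 / (6×35) = 1 − 336/210 ≈ -0.6000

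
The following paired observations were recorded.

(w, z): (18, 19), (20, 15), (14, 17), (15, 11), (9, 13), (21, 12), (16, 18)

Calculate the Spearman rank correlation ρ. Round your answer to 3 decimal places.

0.036

Rank w: 5, 6, 2, 3, 1, 7, 4
Rank z: 7, 4, 5, 1, 3, 2, 6
d = rank(w) − rank(z): -2, 2, -3, 2, -2, 5, -2; Σd² = 54
ρ = 1 − 6Σd² / [n(n²−1)] = 1 − 6×54 / (7×48) = 1 − 324/336 ≈ 0.036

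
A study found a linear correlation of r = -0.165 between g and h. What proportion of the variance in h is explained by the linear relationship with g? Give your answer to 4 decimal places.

r² = (-0.165)² = 0.0272

0.0272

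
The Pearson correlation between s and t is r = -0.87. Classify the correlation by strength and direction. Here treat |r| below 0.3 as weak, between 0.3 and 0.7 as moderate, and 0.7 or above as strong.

r = -0.87 < 0 so the relationship is negative.
|r| = 0.87, which falls in the strong range.

strong negative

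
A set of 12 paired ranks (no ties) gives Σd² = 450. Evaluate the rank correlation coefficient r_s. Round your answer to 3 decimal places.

-0.573

ρ = 1 − 6Σd² / [n(n²−1)] = 1 − 6×450 / (12×143)
  = 1 − 2700/1716 = 1 − 1.5734 ≈ -0.573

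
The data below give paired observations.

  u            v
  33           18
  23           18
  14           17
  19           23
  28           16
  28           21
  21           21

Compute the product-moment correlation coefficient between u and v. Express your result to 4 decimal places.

-0.1807

n = 7, Σu = 166, Σv = 134, Σu² = 4184, Σv² = 2604, Σuv = 3160
nΣuv − ΣuΣv = 22120 − 22244 = -124
nΣu² − (Σu)² = 29288 − 27556 = 1732; nΣv² − (Σv)² = 18228 − 17956 = 272
r = -124 / √(1732 × 272) = -124 / 686.3702 ≈ -0.1807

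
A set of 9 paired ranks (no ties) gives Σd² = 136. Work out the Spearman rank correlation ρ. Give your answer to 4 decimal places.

ρ = 1 − 6Σd² / [n(n²−1)] = 1 − 6×136 / (9×80)
  = 1 − 816/720 = 1 − 1.13333 ≈ -0.1333

-0.1333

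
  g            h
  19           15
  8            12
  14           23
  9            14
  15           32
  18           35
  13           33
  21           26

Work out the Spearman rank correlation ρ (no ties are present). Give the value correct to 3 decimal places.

0.452

Rank g: 7, 1, 4, 2, 5, 6, 3, 8
Rank h: 3, 1, 4, 2, 6, 8, 7, 5
d = rank(g) − rank(h): 4, 0, 0, 0, -1, -2, -4, 3; Σd² = 46
ρ = 1 − 6Σd² / [n(n²−1)] = 1 − 6×46 / (8×63) = 1 − 276/504 ≈ 0.452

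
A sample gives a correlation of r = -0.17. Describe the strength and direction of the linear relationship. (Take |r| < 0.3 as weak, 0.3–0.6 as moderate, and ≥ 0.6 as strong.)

r = -0.17 < 0 so the relationship is negative.
|r| = 0.17, which falls in the weak range.

weak negative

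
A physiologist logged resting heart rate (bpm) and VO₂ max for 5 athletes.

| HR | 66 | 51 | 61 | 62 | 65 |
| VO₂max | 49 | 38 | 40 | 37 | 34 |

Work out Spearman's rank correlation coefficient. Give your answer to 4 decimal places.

0.1000

Rank HR: 5, 1, 2, 3, 4
Rank VO₂max: 5, 3, 4, 2, 1
d = rank(HR) − rank(VO₂max): 0, -2, -2, 1, 3; Σd² = 18
ρ = 1 − 6Σd² / [n(n²−1)] = 1 − 6×18 / (5×24) = 1 − 108/120 ≈ 0.1000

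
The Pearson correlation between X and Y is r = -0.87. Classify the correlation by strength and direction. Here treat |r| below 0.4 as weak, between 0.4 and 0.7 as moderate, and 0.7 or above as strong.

r = -0.87 < 0 so the relationship is negative.
|r| = 0.87, which falls in the strong range.

strong negative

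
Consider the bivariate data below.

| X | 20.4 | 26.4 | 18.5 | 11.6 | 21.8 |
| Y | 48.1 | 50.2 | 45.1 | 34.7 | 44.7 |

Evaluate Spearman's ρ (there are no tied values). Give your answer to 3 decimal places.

Rank X: 3, 5, 2, 1, 4
Rank Y: 4, 5, 3, 1, 2
d = rank(X) − rank(Y): -1, 0, -1, 0, 2; Σd² = 6
ρ = 1 − 6Σd² / [n(n²−1)] = 1 − 6×6 / (5×24) = 1 − 36/120 ≈ 0.700

0.700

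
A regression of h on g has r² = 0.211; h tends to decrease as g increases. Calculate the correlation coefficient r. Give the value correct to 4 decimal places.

|r| = √0.211 = 0.4593
The association is negative, so r = −0.4593.

-0.4593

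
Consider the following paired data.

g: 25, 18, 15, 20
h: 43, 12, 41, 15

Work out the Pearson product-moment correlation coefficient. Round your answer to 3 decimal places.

n = 4, Σg = 78, Σh = 111, Σg² = 1574, Σh² = 3899, Σgh = 2206
nΣgh − ΣgΣh = 8824 − 8658 = 166
nΣg² − (Σg)² = 6296 − 6084 = 212; nΣh² − (Σh)² = 15596 − 12321 = 3275
r = 166 / √(212 × 3275) = 166 / 833.2467 ≈ 0.199

0.199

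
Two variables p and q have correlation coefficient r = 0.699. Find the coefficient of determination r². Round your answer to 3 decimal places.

r² = (0.699)² = 0.489

0.489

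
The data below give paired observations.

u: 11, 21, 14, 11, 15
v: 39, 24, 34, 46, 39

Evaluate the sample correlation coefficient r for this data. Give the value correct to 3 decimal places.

n = 5, Σu = 72, Σv = 182, Σu² = 1104, Σv² = 6890, Σuv = 2500
nΣuv − ΣuΣv = 12500 − 13104 = -604
nΣu² − (Σu)² = 5520 − 5184 = 336; nΣv² − (Σv)² = 34450 − 33124 = 1326
r = -604 / √(336 × 1326) = -604 / 667.4848 ≈ -0.905

-0.905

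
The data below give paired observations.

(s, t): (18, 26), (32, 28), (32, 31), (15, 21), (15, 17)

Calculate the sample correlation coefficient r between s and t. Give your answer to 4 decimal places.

n = 5, Σs = 112, Σt = 123, Σs² = 2822, Σt² = 3151, Σst = 2926
nΣst − ΣsΣt = 14630 − 13776 = 854
nΣs² − (Σs)² = 14110 − 12544 = 1566; nΣt² − (Σt)² = 15755 − 15129 = 626
r = 854 / √(1566 × 626) = 854 / 990.1091 ≈ 0.8625

0.8625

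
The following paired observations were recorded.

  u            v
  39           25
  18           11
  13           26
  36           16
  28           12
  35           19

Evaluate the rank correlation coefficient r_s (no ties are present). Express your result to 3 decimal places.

Rank u: 6, 2, 1, 5, 3, 4
Rank v: 5, 1, 6, 3, 2, 4
d = rank(u) − rank(v): 1, 1, -5, 2, 1, 0; Σd² = 32
ρ = 1 − 6Σd² / [n(n²−1)] = 1 − 6×32 / (6×35) = 1 − 192/210 ≈ 0.086

0.086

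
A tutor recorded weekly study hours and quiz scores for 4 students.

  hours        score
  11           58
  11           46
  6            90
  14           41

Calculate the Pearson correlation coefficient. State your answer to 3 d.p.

-0.956

n = 4, Σx = 42, Σy = 235, Σx² = 474, Σy² = 15261, Σxy = 2258
nΣxy − ΣxΣy = 9032 − 9870 = -838
nΣx² − (Σx)² = 1896 − 1764 = 132; nΣy² − (Σy)² = 61044 − 55225 = 5819
r = -838 / √(132 × 5819) = -838 / 876.4177 ≈ -0.956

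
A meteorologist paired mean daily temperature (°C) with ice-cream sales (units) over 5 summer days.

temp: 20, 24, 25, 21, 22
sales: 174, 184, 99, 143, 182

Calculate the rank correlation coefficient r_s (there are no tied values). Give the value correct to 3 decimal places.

-0.100

Rank temp: 1, 4, 5, 2, 3
Rank sales: 3, 5, 1, 2, 4
d = rank(temp) − rank(sales): -2, -1, 4, 0, -1; Σd² = 22
ρ = 1 − 6Σd² / [n(n²−1)] = 1 − 6×22 / (5×24) = 1 − 132/120 ≈ -0.100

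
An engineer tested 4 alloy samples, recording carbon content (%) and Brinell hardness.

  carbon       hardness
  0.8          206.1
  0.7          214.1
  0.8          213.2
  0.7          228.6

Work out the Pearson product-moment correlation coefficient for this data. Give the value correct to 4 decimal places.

n = 4, Σx = 3, Σy = 862, Σx² = 2.26, Σy² = 186028.22, Σxy = 645.33
nΣxy − ΣxΣy = 2581.32 − 2586 = -4.68
nΣx² − (Σx)² = 9.04 − 9 = 0.04; nΣy² − (Σy)² = 744112.88 − 743044 = 1068.88
r = -4.68 / √(0.04 × 1068.88) = -4.68 / 6.5387 ≈ -0.7157

-0.7157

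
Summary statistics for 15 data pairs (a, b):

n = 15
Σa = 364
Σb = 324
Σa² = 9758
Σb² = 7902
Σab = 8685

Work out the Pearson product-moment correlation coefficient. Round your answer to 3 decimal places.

0.900

r = (nΣab − ΣaΣb) / √[(nΣa² − (Σa)²)(nΣb² − (Σb)²)]
Numerator: 15×8685 − 364×324 = 12339
Denominator: √[(146370 − 132496)(118530 − 104976)] = √[13874 × 13554] = 13713.0666
r = 12339 / 13713.0666 ≈ 0.900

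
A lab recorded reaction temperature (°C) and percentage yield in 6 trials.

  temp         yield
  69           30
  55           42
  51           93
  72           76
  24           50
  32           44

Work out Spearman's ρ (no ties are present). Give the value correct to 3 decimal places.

Rank temp: 5, 4, 3, 6, 1, 2
Rank yield: 1, 2, 6, 5, 4, 3
d = rank(temp) − rank(yield): 4, 2, -3, 1, -3, -1; Σd² = 40
ρ = 1 − 6Σd² / [n(n²−1)] = 1 − 6×40 / (6×35) = 1 − 240/210 ≈ -0.143

-0.143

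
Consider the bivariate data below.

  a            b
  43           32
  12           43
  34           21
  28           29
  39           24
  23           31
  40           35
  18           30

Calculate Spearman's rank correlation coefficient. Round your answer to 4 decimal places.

Rank a: 8, 1, 5, 4, 6, 3, 7, 2
Rank b: 6, 8, 1, 3, 2, 5, 7, 4
d = rank(a) − rank(b): 2, -7, 4, 1, 4, -2, 0, -2; Σd² = 94
ρ = 1 − 6Σd² / [n(n²−1)] = 1 − 6×94 / (8×63) = 1 − 564/504 ≈ -0.1190

-0.1190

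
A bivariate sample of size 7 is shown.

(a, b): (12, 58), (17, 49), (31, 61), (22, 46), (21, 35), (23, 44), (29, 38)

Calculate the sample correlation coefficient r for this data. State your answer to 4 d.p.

-0.1278

n = 7, Σa = 155, Σb = 331, Σa² = 3689, Σb² = 16207, Σab = 7281
nΣab − ΣaΣb = 50967 − 51305 = -338
nΣa² − (Σa)² = 25823 − 24025 = 1798; nΣb² − (Σb)² = 113449 − 109561 = 3888
r = -338 / √(1798 × 3888) = -338 / 2643.9788 ≈ -0.1278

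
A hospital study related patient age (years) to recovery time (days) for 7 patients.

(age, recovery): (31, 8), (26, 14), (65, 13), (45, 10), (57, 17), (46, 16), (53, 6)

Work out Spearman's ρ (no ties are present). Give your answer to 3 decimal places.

0.179

Rank age: 2, 1, 7, 3, 6, 4, 5
Rank recovery: 2, 5, 4, 3, 7, 6, 1
d = rank(age) − rank(recovery): 0, -4, 3, 0, -1, -2, 4; Σd² = 46
ρ = 1 − 6Σd² / [n(n²−1)] = 1 − 6×46 / (7×48) = 1 − 276/336 ≈ 0.179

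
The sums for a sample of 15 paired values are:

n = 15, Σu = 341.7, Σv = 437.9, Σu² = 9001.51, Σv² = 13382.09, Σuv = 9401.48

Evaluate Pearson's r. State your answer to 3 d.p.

r = (nΣuv − ΣuΣv) / √[(nΣu² − (Σu)²)(nΣv² − (Σv)²)]
Numerator: 15×9401.48 − 341.7×437.9 = -8608.23
Denominator: √[(135022.65 − 116758.89)(200731.35 − 191756.41)] = √[18263.76 × 8974.94] = 12802.9743
r = -8608.23 / 12802.9743 ≈ -0.672

-0.672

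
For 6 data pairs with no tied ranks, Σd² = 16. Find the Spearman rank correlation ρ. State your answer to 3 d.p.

ρ = 1 − 6Σd² / [n(n²−1)] = 1 − 6×16 / (6×35)
  = 1 − 96/210 = 1 − 0.4571 ≈ 0.543

0.543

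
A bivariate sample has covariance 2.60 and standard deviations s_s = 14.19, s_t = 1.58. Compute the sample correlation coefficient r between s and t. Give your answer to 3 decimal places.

0.116

r = Cov(s,t) / (s_s · s_t) = 2.60 / (14.19 × 1.58)
  = 2.60 / 22.4202 ≈ 0.116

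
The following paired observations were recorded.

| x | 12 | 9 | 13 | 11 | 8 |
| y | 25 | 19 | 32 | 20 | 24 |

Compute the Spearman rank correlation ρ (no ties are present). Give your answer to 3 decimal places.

0.700

Rank x: 4, 2, 5, 3, 1
Rank y: 4, 1, 5, 2, 3
d = rank(x) − rank(y): 0, 1, 0, 1, -2; Σd² = 6
ρ = 1 − 6Σd² / [n(n²−1)] = 1 − 6×6 / (5×24) = 1 − 36/120 ≈ 0.700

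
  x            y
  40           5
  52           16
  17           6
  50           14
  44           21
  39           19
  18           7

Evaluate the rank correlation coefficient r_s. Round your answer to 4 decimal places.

0.4286

Rank x: 4, 7, 1, 6, 5, 3, 2
Rank y: 1, 5, 2, 4, 7, 6, 3
d = rank(x) − rank(y): 3, 2, -1, 2, -2, -3, -1; Σd² = 32
ρ = 1 − 6Σd² / [n(n²−1)] = 1 − 6×32 / (7×48) = 1 − 192/336 ≈ 0.4286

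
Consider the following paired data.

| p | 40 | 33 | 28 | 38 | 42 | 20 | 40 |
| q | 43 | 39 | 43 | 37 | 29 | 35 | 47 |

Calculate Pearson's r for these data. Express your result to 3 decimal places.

0.056

n = 7, Σp = 241, Σq = 273, Σp² = 8681, Σq² = 10863, Σpq = 9415
nΣpq − ΣpΣq = 65905 − 65793 = 112
nΣp² − (Σp)² = 60767 − 58081 = 2686; nΣq² − (Σq)² = 76041 − 74529 = 1512
r = 112 / √(2686 × 1512) = 112 / 2015.2499 ≈ 0.056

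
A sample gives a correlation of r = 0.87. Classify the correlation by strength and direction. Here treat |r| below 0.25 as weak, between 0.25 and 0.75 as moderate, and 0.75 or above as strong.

strong positive

r = 0.87 > 0 so the relationship is positive.
|r| = 0.87, which falls in the strong range.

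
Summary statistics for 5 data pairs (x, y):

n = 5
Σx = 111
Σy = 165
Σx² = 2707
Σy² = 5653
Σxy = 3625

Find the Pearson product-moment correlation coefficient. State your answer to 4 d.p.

r = (nΣxy − ΣxΣy) / √[(nΣx² − (Σx)²)(nΣy² − (Σy)²)]
Numerator: 5×3625 − 111×165 = -190
Denominator: √[(13535 − 12321)(28265 − 27225)] = √[1214 × 1040] = 1123.6370
r = -190 / 1123.6370 ≈ -0.1691

-0.1691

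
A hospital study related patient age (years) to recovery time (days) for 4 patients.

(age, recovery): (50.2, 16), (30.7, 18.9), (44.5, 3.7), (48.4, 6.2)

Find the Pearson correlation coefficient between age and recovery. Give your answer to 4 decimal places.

n = 4, Σx = 173.8, Σy = 44.8, Σx² = 7785.34, Σy² = 665.34, Σxy = 1848.16
nΣxy − ΣxΣy = 7392.64 − 7786.24 = -393.6
nΣx² − (Σx)² = 31141.36 − 30206.44 = 934.92; nΣy² − (Σy)² = 2661.36 − 2007.04 = 654.32
r = -393.6 / √(934.92 × 654.32) = -393.6 / 782.1361 ≈ -0.5032

-0.5032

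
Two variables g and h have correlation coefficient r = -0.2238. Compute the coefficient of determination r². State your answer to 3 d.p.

0.050

r² = (-0.2238)² = 0.050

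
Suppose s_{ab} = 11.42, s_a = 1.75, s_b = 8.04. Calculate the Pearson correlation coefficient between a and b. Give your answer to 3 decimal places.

r = Cov(a,b) / (s_a · s_b) = 11.42 / (1.75 × 8.04)
  = 11.42 / 14.0700 ≈ 0.812

0.812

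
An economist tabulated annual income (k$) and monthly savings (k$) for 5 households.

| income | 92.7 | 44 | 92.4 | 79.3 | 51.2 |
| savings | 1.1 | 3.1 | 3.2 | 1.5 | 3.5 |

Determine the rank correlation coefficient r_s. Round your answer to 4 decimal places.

-0.5000

Rank income: 5, 1, 4, 3, 2
Rank savings: 1, 3, 4, 2, 5
d = rank(income) − rank(savings): 4, -2, 0, 1, -3; Σd² = 30
ρ = 1 − 6Σd² / [n(n²−1)] = 1 − 6×30 / (5×24) = 1 − 180/120 ≈ -0.5000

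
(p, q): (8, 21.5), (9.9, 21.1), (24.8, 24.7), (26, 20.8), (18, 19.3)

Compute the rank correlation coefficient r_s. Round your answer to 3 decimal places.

Rank p: 1, 2, 4, 5, 3
Rank q: 4, 3, 5, 2, 1
d = rank(p) − rank(q): -3, -1, -1, 3, 2; Σd² = 24
ρ = 1 − 6Σd² / [n(n²−1)] = 1 − 6×24 / (5×24) = 1 − 144/120 ≈ -0.200

-0.200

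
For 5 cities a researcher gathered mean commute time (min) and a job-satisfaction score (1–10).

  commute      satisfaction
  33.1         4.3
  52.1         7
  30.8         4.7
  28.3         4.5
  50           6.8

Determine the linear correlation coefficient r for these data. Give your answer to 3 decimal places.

n = 5, Σx = 194.3, Σy = 27.3, Σx² = 8059.55, Σy² = 156.07, Σxy = 1119.14
nΣxy − ΣxΣy = 5595.7 − 5304.39 = 291.31
nΣx² − (Σx)² = 40297.75 − 37752.49 = 2545.26; nΣy² − (Σy)² = 780.35 − 745.29 = 35.06
r = 291.31 / √(2545.26 × 35.06) = 291.31 / 298.7253 ≈ 0.975

0.975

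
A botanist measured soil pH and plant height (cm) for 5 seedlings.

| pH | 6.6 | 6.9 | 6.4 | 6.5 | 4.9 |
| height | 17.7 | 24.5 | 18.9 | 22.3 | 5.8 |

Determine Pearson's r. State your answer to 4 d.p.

n = 5, Σx = 31.3, Σy = 89.2, Σx² = 198.39, Σy² = 1801.68, Σxy = 580.2
nΣxy − ΣxΣy = 2901 − 2791.96 = 109.04
nΣx² − (Σx)² = 991.95 − 979.69 = 12.26; nΣy² − (Σy)² = 9008.4 − 7956.64 = 1051.76
r = 109.04 / √(12.26 × 1051.76) = 109.04 / 113.5543 ≈ 0.9602

0.9602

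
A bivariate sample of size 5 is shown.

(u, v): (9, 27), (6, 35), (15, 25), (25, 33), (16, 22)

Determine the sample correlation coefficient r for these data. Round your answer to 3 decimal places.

-0.071

n = 5, Σu = 71, Σv = 142, Σu² = 1223, Σv² = 4152, Σuv = 2005
nΣuv − ΣuΣv = 10025 − 10082 = -57
nΣu² − (Σu)² = 6115 − 5041 = 1074; nΣv² − (Σv)² = 20760 − 20164 = 596
r = -57 / √(1074 × 596) = -57 / 800.0650 ≈ -0.071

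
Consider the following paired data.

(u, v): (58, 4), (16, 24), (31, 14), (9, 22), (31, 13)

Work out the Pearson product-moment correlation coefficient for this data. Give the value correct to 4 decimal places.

-0.9675

n = 5, Σu = 145, Σv = 77, Σu² = 5623, Σv² = 1441, Σuv = 1651
nΣuv − ΣuΣv = 8255 − 11165 = -2910
nΣu² − (Σu)² = 28115 − 21025 = 7090; nΣv² − (Σv)² = 7205 − 5929 = 1276
r = -2910 / √(7090 × 1276) = -2910 / 3007.7965 ≈ -0.9675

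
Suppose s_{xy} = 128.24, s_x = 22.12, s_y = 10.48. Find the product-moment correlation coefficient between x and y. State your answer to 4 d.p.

r = Cov(x,y) / (s_x · s_y) = 128.24 / (22.12 × 10.48)
  = 128.24 / 231.8176 ≈ 0.5532

0.5532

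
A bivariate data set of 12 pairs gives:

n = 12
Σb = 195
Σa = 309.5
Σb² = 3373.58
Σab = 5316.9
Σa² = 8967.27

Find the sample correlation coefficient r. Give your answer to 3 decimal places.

0.640

r = (nΣab − ΣaΣb) / √[(nΣa² − (Σa)²)(nΣb² − (Σb)²)]
Numerator: 12×5316.9 − 309.5×195 = 3450.3
Denominator: √[(107607.24 − 95790.25)(40482.96 − 38025)] = √[11816.99 × 2457.96] = 5389.4052
r = 3450.3 / 5389.4052 ≈ 0.640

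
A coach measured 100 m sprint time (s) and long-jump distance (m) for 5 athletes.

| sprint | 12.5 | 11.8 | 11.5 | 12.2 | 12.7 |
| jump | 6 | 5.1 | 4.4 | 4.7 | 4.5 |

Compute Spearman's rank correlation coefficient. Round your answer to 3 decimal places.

Rank sprint: 4, 2, 1, 3, 5
Rank jump: 5, 4, 1, 3, 2
d = rank(sprint) − rank(jump): -1, -2, 0, 0, 3; Σd² = 14
ρ = 1 − 6Σd² / [n(n²−1)] = 1 − 6×14 / (5×24) = 1 − 84/120 ≈ 0.300

0.300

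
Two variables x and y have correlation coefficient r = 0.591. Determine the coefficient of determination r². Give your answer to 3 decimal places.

0.349

r² = (0.591)² = 0.349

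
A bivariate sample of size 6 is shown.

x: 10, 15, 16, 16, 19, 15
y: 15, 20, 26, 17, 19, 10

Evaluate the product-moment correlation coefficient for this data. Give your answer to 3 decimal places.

0.335

n = 6, Σx = 91, Σy = 107, Σx² = 1423, Σy² = 2051, Σxy = 1649
nΣxy − ΣxΣy = 9894 − 9737 = 157
nΣx² − (Σx)² = 8538 − 8281 = 257; nΣy² − (Σy)² = 12306 − 11449 = 857
r = 157 / √(257 × 857) = 157 / 469.3069 ≈ 0.335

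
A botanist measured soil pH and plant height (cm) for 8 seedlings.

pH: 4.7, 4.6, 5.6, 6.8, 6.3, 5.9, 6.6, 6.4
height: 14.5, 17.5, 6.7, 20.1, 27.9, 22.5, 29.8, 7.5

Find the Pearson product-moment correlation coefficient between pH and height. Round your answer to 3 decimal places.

n = 8, Σx = 46.9, Σy = 146.5, Σx² = 279.87, Σy² = 3194.35, Σxy = 876.05
nΣxy − ΣxΣy = 7008.4 − 6870.85 = 137.55
nΣx² − (Σx)² = 2238.96 − 2199.61 = 39.35; nΣy² − (Σy)² = 25554.8 − 21462.25 = 4092.55
r = 137.55 / √(39.35 × 4092.55) = 137.55 / 401.3002 ≈ 0.343

0.343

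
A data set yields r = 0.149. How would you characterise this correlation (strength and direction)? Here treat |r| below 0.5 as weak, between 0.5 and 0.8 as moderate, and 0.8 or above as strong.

weak positive

r = 0.149 > 0 so the relationship is positive.
|r| = 0.149, which falls in the weak range.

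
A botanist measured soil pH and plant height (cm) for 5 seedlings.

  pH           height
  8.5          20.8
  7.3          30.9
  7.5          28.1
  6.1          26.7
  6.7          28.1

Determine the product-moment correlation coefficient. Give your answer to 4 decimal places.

-0.5593

n = 5, Σx = 36.1, Σy = 134.6, Σx² = 263.89, Σy² = 3679.56, Σxy = 964.26
nΣxy − ΣxΣy = 4821.3 − 4859.06 = -37.76
nΣx² − (Σx)² = 1319.45 − 1303.21 = 16.24; nΣy² − (Σy)² = 18397.8 − 18117.16 = 280.64
r = -37.76 / √(16.24 × 280.64) = -37.76 / 67.5100 ≈ -0.5593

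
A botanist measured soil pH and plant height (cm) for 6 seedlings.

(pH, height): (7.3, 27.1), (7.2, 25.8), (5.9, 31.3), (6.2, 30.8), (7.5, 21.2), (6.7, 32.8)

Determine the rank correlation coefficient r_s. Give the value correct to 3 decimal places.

-0.771

Rank pH: 5, 4, 1, 2, 6, 3
Rank height: 3, 2, 5, 4, 1, 6
d = rank(pH) − rank(height): 2, 2, -4, -2, 5, -3; Σd² = 62
ρ = 1 − 6Σd² / [n(n²−1)] = 1 − 6×62 / (6×35) = 1 − 372/210 ≈ -0.771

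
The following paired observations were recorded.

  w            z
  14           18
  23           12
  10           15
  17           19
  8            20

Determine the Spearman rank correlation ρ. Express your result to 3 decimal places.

-0.600

Rank w: 3, 5, 2, 4, 1
Rank z: 3, 1, 2, 4, 5
d = rank(w) − rank(z): 0, 4, 0, 0, -4; Σd² = 32
ρ = 1 − 6Σd² / [n(n²−1)] = 1 − 6×32 / (5×24) = 1 − 192/120 ≈ -0.600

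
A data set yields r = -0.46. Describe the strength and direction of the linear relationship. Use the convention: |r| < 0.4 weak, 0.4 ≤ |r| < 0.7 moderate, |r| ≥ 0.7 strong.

r = -0.46 < 0 so the relationship is negative.
|r| = 0.46, which falls in the moderate range.

moderate negative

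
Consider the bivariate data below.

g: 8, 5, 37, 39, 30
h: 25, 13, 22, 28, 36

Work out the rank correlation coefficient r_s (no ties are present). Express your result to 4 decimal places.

Rank g: 2, 1, 4, 5, 3
Rank h: 3, 1, 2, 4, 5
d = rank(g) − rank(h): -1, 0, 2, 1, -2; Σd² = 10
ρ = 1 − 6Σd² / [n(n²−1)] = 1 − 6×10 / (5×24) = 1 − 60/120 ≈ 0.5000

0.5000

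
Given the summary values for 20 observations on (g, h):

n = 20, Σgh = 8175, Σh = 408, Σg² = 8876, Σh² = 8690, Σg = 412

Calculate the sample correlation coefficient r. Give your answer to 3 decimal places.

r = (nΣgh − ΣgΣh) / √[(nΣg² − (Σg)²)(nΣh² − (Σh)²)]
Numerator: 20×8175 − 412×408 = -4596
Denominator: √[(177520 − 169744)(173800 − 166464)] = √[7776 × 7336] = 7552.7966
r = -4596 / 7552.7966 ≈ -0.609

-0.609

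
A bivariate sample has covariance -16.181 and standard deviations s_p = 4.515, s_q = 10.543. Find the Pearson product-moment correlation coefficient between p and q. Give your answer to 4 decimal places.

r = Cov(p,q) / (s_p · s_q) = -16.181 / (4.515 × 10.543)
  = -16.181 / 47.6016 ≈ -0.3399

-0.3399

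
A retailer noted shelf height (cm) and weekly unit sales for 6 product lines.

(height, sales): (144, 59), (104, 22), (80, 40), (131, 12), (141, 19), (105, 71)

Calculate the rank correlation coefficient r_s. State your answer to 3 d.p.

-0.086

Rank height: 6, 2, 1, 4, 5, 3
Rank sales: 5, 3, 4, 1, 2, 6
d = rank(height) − rank(sales): 1, -1, -3, 3, 3, -3; Σd² = 38
ρ = 1 − 6Σd² / [n(n²−1)] = 1 − 6×38 / (6×35) = 1 − 228/210 ≈ -0.086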